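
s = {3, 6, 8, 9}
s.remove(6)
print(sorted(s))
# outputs [3, 8, 9]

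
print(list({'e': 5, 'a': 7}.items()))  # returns [('e', 5), ('a', 7)]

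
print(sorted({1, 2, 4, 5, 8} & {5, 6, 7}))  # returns [5]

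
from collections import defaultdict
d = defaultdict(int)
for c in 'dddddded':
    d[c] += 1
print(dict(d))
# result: {'d': 7, 'e': 1}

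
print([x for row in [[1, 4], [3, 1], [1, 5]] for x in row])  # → [1, 4, 3, 1, 1, 5]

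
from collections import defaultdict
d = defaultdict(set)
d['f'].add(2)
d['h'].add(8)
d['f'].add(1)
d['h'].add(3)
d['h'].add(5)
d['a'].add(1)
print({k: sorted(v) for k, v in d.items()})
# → {'f': [1, 2], 'h': [3, 5, 8], 'a': [1]}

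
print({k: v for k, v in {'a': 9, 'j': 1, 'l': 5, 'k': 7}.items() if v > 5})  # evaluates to {'a': 9, 'k': 7}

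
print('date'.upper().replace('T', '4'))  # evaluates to DA4E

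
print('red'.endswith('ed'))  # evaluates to True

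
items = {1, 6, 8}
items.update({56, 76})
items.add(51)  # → {1, 6, 8, 51, 56, 76}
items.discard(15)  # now {1, 6, 8, 51, 56, 76}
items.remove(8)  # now {1, 6, 51, 56, 76}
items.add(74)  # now {1, 6, 51, 56, 74, 76}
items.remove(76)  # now {1, 6, 51, 56, 74}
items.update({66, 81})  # {1, 6, 51, 56, 66, 74, 81}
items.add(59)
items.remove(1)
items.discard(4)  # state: {6, 51, 56, 59, 66, 74, 81}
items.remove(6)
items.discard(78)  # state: {51, 56, 59, 66, 74, 81}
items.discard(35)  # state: {51, 56, 59, 66, 74, 81}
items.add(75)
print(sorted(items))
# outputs [51, 56, 59, 66, 74, 75, 81]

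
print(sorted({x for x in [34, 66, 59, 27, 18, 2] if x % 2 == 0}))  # [2, 18, 34, 66]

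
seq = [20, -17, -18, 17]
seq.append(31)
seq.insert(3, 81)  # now [20, -17, -18, 81, 17, 31]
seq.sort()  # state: [-18, -17, 17, 20, 31, 81]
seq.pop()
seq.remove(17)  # [-18, -17, 20, 31]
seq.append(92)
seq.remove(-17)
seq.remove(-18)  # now [20, 31, 92]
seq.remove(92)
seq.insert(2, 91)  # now [20, 31, 91]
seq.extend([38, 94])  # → [20, 31, 91, 38, 94]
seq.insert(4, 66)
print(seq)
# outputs [20, 31, 91, 38, 66, 94]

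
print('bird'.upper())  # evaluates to BIRD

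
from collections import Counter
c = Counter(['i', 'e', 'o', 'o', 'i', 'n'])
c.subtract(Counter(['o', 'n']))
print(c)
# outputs Counter({'i': 2, 'e': 1, 'o': 1, 'n': 0})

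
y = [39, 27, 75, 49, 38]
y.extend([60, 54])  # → [39, 27, 75, 49, 38, 60, 54]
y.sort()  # [27, 38, 39, 49, 54, 60, 75]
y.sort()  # [27, 38, 39, 49, 54, 60, 75]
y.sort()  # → [27, 38, 39, 49, 54, 60, 75]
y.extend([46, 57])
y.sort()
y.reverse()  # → [75, 60, 57, 54, 49, 46, 39, 38, 27]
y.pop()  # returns 27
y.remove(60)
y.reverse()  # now [38, 39, 46, 49, 54, 57, 75]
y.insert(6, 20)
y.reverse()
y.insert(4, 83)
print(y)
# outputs [75, 20, 57, 54, 83, 49, 46, 39, 38]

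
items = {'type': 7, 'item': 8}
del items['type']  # {'item': 8}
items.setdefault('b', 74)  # 74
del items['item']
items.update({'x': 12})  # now {'b': 74, 'x': 12}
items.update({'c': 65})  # {'b': 74, 'x': 12, 'c': 65}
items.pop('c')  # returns 65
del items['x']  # {'b': 74}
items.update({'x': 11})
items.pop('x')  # 11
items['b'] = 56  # {'b': 56}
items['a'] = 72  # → {'b': 56, 'a': 72}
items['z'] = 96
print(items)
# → {'b': 56, 'a': 72, 'z': 96}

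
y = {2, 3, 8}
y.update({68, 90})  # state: {2, 3, 8, 68, 90}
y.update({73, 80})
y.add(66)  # {2, 3, 8, 66, 68, 73, 80, 90}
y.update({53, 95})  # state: {2, 3, 8, 53, 66, 68, 73, 80, 90, 95}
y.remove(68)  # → {2, 3, 8, 53, 66, 73, 80, 90, 95}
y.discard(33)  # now {2, 3, 8, 53, 66, 73, 80, 90, 95}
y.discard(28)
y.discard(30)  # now {2, 3, 8, 53, 66, 73, 80, 90, 95}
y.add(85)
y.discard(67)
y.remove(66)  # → {2, 3, 8, 53, 73, 80, 85, 90, 95}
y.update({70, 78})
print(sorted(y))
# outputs [2, 3, 8, 53, 70, 73, 78, 80, 85, 90, 95]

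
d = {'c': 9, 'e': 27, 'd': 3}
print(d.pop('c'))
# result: 9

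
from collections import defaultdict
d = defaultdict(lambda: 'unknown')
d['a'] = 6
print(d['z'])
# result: unknown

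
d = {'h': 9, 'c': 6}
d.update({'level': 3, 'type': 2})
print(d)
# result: {'h': 9, 'c': 6, 'level': 3, 'type': 2}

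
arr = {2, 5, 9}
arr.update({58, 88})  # {2, 5, 9, 58, 88}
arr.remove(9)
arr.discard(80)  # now {2, 5, 58, 88}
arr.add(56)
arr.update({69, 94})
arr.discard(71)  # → {2, 5, 56, 58, 69, 88, 94}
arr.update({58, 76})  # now {2, 5, 56, 58, 69, 76, 88, 94}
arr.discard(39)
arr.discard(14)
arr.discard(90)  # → {2, 5, 56, 58, 69, 76, 88, 94}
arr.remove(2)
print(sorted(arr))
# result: [5, 56, 58, 69, 76, 88, 94]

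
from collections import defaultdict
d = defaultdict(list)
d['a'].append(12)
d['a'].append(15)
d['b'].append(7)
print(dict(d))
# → {'a': [12, 15], 'b': [7]}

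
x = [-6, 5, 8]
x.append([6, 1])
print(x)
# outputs [-6, 5, 8, [6, 1]]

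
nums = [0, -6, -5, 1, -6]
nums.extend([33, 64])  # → [0, -6, -5, 1, -6, 33, 64]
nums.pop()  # 64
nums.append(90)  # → [0, -6, -5, 1, -6, 33, 90]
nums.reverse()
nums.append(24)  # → [90, 33, -6, 1, -5, -6, 0, 24]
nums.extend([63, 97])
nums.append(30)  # [90, 33, -6, 1, -5, -6, 0, 24, 63, 97, 30]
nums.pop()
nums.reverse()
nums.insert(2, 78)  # [97, 63, 78, 24, 0, -6, -5, 1, -6, 33, 90]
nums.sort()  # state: [-6, -6, -5, 0, 1, 24, 33, 63, 78, 90, 97]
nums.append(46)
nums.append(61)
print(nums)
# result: [-6, -6, -5, 0, 1, 24, 33, 63, 78, 90, 97, 46, 61]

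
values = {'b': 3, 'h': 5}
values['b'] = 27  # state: {'b': 27, 'h': 5}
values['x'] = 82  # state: {'b': 27, 'h': 5, 'x': 82}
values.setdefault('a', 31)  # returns 31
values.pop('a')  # 31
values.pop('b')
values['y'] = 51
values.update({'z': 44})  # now {'h': 5, 'x': 82, 'y': 51, 'z': 44}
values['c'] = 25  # {'h': 5, 'x': 82, 'y': 51, 'z': 44, 'c': 25}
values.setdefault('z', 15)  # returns 44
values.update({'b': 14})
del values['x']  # {'h': 5, 'y': 51, 'z': 44, 'c': 25, 'b': 14}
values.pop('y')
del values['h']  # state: {'z': 44, 'c': 25, 'b': 14}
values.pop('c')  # 25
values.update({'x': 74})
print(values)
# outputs {'z': 44, 'b': 14, 'x': 74}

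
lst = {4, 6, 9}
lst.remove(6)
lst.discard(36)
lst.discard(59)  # {4, 9}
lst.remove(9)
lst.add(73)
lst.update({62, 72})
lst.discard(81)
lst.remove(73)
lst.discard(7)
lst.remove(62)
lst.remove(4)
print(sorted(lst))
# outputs [72]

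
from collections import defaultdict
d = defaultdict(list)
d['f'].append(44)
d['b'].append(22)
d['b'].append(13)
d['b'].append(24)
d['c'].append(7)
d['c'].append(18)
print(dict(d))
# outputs {'f': [44], 'b': [22, 13, 24], 'c': [7, 18]}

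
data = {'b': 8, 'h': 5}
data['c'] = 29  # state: {'b': 8, 'h': 5, 'c': 29}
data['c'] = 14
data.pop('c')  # 14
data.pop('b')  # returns 8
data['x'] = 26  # {'h': 5, 'x': 26}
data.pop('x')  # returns 26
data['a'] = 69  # {'h': 5, 'a': 69}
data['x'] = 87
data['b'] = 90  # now {'h': 5, 'a': 69, 'x': 87, 'b': 90}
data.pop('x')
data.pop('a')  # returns 69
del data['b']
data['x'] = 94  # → {'h': 5, 'x': 94}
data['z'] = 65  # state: {'h': 5, 'x': 94, 'z': 65}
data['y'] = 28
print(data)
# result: {'h': 5, 'x': 94, 'z': 65, 'y': 28}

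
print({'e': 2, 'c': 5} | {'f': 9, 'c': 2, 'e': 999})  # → {'e': 999, 'c': 2, 'f': 9}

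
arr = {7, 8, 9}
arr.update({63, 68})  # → {7, 8, 9, 63, 68}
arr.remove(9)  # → {7, 8, 63, 68}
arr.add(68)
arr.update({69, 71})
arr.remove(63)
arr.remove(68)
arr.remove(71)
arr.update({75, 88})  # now {7, 8, 69, 75, 88}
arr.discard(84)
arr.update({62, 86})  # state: {7, 8, 62, 69, 75, 86, 88}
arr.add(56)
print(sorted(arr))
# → [7, 8, 56, 62, 69, 75, 86, 88]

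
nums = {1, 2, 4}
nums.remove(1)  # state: {2, 4}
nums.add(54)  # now {2, 4, 54}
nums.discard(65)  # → {2, 4, 54}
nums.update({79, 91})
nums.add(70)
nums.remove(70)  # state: {2, 4, 54, 79, 91}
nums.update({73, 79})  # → {2, 4, 54, 73, 79, 91}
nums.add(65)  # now {2, 4, 54, 65, 73, 79, 91}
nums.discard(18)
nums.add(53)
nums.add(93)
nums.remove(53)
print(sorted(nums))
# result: [2, 4, 54, 65, 73, 79, 91, 93]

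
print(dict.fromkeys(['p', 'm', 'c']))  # {'p': None, 'm': None, 'c': None}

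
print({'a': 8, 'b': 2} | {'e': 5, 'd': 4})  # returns {'a': 8, 'b': 2, 'e': 5, 'd': 4}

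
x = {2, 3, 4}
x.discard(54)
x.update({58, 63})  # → {2, 3, 4, 58, 63}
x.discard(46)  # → {2, 3, 4, 58, 63}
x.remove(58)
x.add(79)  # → {2, 3, 4, 63, 79}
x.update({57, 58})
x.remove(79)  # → {2, 3, 4, 57, 58, 63}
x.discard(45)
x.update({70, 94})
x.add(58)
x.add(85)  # {2, 3, 4, 57, 58, 63, 70, 85, 94}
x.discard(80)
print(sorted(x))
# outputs [2, 3, 4, 57, 58, 63, 70, 85, 94]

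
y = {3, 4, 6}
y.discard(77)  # {3, 4, 6}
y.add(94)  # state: {3, 4, 6, 94}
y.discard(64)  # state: {3, 4, 6, 94}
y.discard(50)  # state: {3, 4, 6, 94}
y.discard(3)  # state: {4, 6, 94}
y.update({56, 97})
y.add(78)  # {4, 6, 56, 78, 94, 97}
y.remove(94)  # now {4, 6, 56, 78, 97}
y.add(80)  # {4, 6, 56, 78, 80, 97}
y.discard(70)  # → {4, 6, 56, 78, 80, 97}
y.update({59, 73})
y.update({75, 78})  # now {4, 6, 56, 59, 73, 75, 78, 80, 97}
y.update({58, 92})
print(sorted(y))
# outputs [4, 6, 56, 58, 59, 73, 75, 78, 80, 92, 97]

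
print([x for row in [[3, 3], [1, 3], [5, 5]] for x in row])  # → [3, 3, 1, 3, 5, 5]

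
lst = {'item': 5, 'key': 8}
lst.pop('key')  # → 8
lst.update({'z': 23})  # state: {'item': 5, 'z': 23}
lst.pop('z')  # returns 23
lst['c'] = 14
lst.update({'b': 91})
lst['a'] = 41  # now {'item': 5, 'c': 14, 'b': 91, 'a': 41}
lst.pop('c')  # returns 14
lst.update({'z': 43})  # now {'item': 5, 'b': 91, 'a': 41, 'z': 43}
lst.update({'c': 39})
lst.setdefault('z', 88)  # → 43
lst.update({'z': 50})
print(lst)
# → {'item': 5, 'b': 91, 'a': 41, 'z': 50, 'c': 39}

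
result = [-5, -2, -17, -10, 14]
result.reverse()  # [14, -10, -17, -2, -5]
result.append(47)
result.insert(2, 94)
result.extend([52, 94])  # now [14, -10, 94, -17, -2, -5, 47, 52, 94]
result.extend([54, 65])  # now [14, -10, 94, -17, -2, -5, 47, 52, 94, 54, 65]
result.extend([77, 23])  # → [14, -10, 94, -17, -2, -5, 47, 52, 94, 54, 65, 77, 23]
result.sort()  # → [-17, -10, -5, -2, 14, 23, 47, 52, 54, 65, 77, 94, 94]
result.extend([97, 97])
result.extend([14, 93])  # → [-17, -10, -5, -2, 14, 23, 47, 52, 54, 65, 77, 94, 94, 97, 97, 14, 93]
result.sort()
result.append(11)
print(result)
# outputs [-17, -10, -5, -2, 14, 14, 23, 47, 52, 54, 65, 77, 93, 94, 94, 97, 97, 11]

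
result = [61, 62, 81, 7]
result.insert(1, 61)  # [61, 61, 62, 81, 7]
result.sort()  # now [7, 61, 61, 62, 81]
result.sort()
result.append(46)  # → [7, 61, 61, 62, 81, 46]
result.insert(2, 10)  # [7, 61, 10, 61, 62, 81, 46]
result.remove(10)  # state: [7, 61, 61, 62, 81, 46]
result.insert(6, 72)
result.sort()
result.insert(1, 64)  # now [7, 64, 46, 61, 61, 62, 72, 81]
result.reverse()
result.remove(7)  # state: [81, 72, 62, 61, 61, 46, 64]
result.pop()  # 64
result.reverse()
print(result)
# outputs [46, 61, 61, 62, 72, 81]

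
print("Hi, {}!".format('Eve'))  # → Hi, Eve!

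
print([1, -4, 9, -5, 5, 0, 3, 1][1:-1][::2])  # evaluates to [-4, -5, 0]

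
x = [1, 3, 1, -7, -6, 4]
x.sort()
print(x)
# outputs [-7, -6, 1, 1, 3, 4]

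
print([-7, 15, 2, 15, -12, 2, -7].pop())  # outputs -7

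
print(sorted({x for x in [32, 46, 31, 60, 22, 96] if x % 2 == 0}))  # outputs [22, 32, 46, 60, 96]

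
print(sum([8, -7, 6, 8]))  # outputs 15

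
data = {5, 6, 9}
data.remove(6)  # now {5, 9}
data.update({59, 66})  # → {5, 9, 59, 66}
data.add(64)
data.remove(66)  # {5, 9, 59, 64}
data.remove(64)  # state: {5, 9, 59}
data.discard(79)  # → {5, 9, 59}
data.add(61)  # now {5, 9, 59, 61}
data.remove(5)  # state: {9, 59, 61}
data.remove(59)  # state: {9, 61}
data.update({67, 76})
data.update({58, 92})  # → {9, 58, 61, 67, 76, 92}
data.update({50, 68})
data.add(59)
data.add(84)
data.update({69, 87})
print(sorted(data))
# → [9, 50, 58, 59, 61, 67, 68, 69, 76, 84, 87, 92]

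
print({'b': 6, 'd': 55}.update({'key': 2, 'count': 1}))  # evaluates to None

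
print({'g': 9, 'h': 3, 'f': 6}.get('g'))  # 9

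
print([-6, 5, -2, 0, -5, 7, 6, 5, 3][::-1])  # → [3, 5, 6, 7, -5, 0, -2, 5, -6]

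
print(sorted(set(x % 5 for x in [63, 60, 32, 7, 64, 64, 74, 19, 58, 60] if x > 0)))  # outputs [0, 2, 3, 4]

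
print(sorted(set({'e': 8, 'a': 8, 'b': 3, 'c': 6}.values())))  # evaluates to [3, 6, 8]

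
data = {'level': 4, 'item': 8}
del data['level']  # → {'item': 8}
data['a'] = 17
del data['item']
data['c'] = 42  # {'a': 17, 'c': 42}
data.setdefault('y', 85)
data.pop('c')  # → 42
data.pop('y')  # 85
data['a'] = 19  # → {'a': 19}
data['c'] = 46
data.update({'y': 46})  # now {'a': 19, 'c': 46, 'y': 46}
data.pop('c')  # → 46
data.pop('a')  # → 19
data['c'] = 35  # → {'y': 46, 'c': 35}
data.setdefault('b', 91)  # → 91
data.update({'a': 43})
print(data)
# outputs {'y': 46, 'c': 35, 'b': 91, 'a': 43}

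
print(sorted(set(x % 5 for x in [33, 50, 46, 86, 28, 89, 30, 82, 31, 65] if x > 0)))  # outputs [0, 1, 2, 3, 4]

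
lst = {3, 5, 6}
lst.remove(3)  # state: {5, 6}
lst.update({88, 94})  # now {5, 6, 88, 94}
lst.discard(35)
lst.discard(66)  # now {5, 6, 88, 94}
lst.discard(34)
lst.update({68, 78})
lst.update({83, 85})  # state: {5, 6, 68, 78, 83, 85, 88, 94}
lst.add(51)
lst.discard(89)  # {5, 6, 51, 68, 78, 83, 85, 88, 94}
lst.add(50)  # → {5, 6, 50, 51, 68, 78, 83, 85, 88, 94}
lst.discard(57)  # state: {5, 6, 50, 51, 68, 78, 83, 85, 88, 94}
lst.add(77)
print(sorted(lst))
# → [5, 6, 50, 51, 68, 77, 78, 83, 85, 88, 94]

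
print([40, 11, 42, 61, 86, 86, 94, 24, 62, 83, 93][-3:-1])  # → [62, 83]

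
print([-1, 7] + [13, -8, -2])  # [-1, 7, 13, -8, -2]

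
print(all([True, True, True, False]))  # False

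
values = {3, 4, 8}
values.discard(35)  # {3, 4, 8}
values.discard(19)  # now {3, 4, 8}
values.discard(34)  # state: {3, 4, 8}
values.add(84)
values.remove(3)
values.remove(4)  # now {8, 84}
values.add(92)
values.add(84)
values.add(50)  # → {8, 50, 84, 92}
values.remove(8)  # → {50, 84, 92}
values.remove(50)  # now {84, 92}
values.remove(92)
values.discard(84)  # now {}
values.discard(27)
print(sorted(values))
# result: []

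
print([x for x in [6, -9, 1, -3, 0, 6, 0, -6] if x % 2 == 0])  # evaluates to [6, 0, 6, 0, -6]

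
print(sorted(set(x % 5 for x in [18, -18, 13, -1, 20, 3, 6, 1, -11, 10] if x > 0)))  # [0, 1, 3]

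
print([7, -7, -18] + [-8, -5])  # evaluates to [7, -7, -18, -8, -5]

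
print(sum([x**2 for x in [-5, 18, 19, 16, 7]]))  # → 1015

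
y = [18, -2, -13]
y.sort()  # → [-13, -2, 18]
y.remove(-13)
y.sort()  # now [-2, 18]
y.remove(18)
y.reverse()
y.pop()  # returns -2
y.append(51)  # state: [51]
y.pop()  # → 51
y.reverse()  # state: []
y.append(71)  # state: [71]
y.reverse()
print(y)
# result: [71]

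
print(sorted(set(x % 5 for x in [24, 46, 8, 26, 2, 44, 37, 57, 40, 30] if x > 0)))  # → [0, 1, 2, 3, 4]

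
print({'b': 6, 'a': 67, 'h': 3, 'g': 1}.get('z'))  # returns None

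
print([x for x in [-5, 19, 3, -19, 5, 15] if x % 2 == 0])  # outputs []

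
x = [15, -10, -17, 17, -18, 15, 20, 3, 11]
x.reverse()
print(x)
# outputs [11, 3, 20, 15, -18, 17, -17, -10, 15]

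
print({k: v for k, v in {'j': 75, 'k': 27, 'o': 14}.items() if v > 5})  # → {'j': 75, 'k': 27, 'o': 14}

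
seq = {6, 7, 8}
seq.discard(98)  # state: {6, 7, 8}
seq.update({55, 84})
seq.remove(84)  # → {6, 7, 8, 55}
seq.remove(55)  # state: {6, 7, 8}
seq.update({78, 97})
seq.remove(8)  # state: {6, 7, 78, 97}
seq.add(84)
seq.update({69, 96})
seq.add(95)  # {6, 7, 69, 78, 84, 95, 96, 97}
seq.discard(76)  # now {6, 7, 69, 78, 84, 95, 96, 97}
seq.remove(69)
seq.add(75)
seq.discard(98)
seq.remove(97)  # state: {6, 7, 75, 78, 84, 95, 96}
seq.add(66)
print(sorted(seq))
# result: [6, 7, 66, 75, 78, 84, 95, 96]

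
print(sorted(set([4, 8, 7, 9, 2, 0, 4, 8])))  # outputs [0, 2, 4, 7, 8, 9]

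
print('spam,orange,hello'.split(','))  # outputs ['spam', 'orange', 'hello']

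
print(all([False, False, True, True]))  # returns False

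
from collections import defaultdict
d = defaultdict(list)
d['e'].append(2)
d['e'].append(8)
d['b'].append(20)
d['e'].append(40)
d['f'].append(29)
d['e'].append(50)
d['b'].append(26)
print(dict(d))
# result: {'e': [2, 8, 40, 50], 'b': [20, 26], 'f': [29]}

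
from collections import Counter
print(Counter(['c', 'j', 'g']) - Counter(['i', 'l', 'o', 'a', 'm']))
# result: Counter({'c': 1, 'j': 1, 'g': 1})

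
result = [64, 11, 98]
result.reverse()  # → [98, 11, 64]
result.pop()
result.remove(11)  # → [98]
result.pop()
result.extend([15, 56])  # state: [15, 56]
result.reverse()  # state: [56, 15]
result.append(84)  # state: [56, 15, 84]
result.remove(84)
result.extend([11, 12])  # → [56, 15, 11, 12]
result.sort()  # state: [11, 12, 15, 56]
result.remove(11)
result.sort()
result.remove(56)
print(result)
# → [12, 15]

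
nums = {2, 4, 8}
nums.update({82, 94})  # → {2, 4, 8, 82, 94}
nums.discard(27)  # {2, 4, 8, 82, 94}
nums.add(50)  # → {2, 4, 8, 50, 82, 94}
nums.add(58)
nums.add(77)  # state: {2, 4, 8, 50, 58, 77, 82, 94}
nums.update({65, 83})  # {2, 4, 8, 50, 58, 65, 77, 82, 83, 94}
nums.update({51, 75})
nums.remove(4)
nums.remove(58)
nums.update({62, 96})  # {2, 8, 50, 51, 62, 65, 75, 77, 82, 83, 94, 96}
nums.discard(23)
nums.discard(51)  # {2, 8, 50, 62, 65, 75, 77, 82, 83, 94, 96}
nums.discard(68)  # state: {2, 8, 50, 62, 65, 75, 77, 82, 83, 94, 96}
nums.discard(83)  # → {2, 8, 50, 62, 65, 75, 77, 82, 94, 96}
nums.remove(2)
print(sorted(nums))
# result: [8, 50, 62, 65, 75, 77, 82, 94, 96]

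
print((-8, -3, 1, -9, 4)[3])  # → -9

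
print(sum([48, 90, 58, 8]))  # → 204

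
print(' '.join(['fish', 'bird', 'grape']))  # fish bird grape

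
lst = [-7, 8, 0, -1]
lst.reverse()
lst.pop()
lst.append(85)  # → [-1, 0, 8, 85]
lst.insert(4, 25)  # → [-1, 0, 8, 85, 25]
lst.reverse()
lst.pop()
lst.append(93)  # [25, 85, 8, 0, 93]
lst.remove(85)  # [25, 8, 0, 93]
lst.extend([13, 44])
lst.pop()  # 44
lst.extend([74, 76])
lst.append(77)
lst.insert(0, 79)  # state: [79, 25, 8, 0, 93, 13, 74, 76, 77]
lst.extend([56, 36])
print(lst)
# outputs [79, 25, 8, 0, 93, 13, 74, 76, 77, 56, 36]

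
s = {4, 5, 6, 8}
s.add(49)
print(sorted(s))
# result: [4, 5, 6, 8, 49]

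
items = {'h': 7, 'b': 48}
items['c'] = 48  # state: {'h': 7, 'b': 48, 'c': 48}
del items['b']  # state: {'h': 7, 'c': 48}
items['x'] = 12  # {'h': 7, 'c': 48, 'x': 12}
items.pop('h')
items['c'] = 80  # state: {'c': 80, 'x': 12}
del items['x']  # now {'c': 80}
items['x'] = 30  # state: {'c': 80, 'x': 30}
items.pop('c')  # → 80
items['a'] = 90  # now {'x': 30, 'a': 90}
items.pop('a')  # 90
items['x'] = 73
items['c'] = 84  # {'x': 73, 'c': 84}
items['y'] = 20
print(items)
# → {'x': 73, 'c': 84, 'y': 20}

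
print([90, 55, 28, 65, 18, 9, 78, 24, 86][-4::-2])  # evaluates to [9, 65, 55]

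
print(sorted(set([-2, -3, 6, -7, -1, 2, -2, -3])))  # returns [-7, -3, -2, -1, 2, 6]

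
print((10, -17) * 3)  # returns (10, -17, 10, -17, 10, -17)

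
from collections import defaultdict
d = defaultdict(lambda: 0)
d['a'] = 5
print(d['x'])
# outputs 0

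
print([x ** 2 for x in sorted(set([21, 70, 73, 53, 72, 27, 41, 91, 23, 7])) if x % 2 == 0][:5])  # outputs [4900, 5184]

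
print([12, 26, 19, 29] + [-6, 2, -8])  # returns [12, 26, 19, 29, -6, 2, -8]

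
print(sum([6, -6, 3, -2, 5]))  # 6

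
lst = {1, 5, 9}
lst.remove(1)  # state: {5, 9}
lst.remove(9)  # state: {5}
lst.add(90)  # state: {5, 90}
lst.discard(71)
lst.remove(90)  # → {5}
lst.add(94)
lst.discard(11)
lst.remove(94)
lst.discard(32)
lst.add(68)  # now {5, 68}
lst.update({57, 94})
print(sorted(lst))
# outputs [5, 57, 68, 94]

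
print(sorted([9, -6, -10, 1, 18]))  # [-10, -6, 1, 9, 18]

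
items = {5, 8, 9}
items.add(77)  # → {5, 8, 9, 77}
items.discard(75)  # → {5, 8, 9, 77}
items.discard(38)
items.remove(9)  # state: {5, 8, 77}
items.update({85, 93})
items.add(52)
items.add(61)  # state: {5, 8, 52, 61, 77, 85, 93}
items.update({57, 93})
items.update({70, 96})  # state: {5, 8, 52, 57, 61, 70, 77, 85, 93, 96}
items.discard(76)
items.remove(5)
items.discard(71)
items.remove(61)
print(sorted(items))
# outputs [8, 52, 57, 70, 77, 85, 93, 96]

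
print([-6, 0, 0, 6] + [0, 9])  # [-6, 0, 0, 6, 0, 9]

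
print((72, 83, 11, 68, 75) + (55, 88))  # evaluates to (72, 83, 11, 68, 75, 55, 88)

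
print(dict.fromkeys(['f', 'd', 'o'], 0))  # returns {'f': 0, 'd': 0, 'o': 0}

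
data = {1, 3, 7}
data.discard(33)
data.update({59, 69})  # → {1, 3, 7, 59, 69}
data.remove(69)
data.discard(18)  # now {1, 3, 7, 59}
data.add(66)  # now {1, 3, 7, 59, 66}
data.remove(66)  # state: {1, 3, 7, 59}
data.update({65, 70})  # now {1, 3, 7, 59, 65, 70}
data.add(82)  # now {1, 3, 7, 59, 65, 70, 82}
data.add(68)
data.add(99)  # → {1, 3, 7, 59, 65, 68, 70, 82, 99}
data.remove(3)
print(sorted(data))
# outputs [1, 7, 59, 65, 68, 70, 82, 99]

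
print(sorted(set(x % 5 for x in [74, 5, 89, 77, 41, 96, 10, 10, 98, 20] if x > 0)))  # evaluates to [0, 1, 2, 3, 4]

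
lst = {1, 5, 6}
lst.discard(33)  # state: {1, 5, 6}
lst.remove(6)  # {1, 5}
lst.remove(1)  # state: {5}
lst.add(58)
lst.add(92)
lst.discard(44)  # {5, 58, 92}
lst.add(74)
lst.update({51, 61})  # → {5, 51, 58, 61, 74, 92}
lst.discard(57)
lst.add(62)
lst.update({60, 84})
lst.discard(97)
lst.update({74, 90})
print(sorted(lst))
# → [5, 51, 58, 60, 61, 62, 74, 84, 90, 92]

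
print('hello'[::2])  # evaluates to hlo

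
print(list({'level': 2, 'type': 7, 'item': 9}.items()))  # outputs [('level', 2), ('type', 7), ('item', 9)]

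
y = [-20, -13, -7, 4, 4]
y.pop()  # 4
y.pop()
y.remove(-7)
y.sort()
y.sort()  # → [-20, -13]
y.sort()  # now [-20, -13]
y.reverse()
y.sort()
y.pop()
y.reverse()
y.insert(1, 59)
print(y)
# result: [-20, 59]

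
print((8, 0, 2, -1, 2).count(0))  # 1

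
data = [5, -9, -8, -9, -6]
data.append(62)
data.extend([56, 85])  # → [5, -9, -8, -9, -6, 62, 56, 85]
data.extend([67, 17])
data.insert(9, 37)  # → [5, -9, -8, -9, -6, 62, 56, 85, 67, 37, 17]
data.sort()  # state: [-9, -9, -8, -6, 5, 17, 37, 56, 62, 67, 85]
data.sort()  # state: [-9, -9, -8, -6, 5, 17, 37, 56, 62, 67, 85]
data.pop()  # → 85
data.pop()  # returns 67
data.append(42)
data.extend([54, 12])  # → [-9, -9, -8, -6, 5, 17, 37, 56, 62, 42, 54, 12]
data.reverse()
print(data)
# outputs [12, 54, 42, 62, 56, 37, 17, 5, -6, -8, -9, -9]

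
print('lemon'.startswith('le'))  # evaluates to True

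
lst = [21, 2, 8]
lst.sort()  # [2, 8, 21]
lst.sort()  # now [2, 8, 21]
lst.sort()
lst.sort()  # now [2, 8, 21]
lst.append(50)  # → [2, 8, 21, 50]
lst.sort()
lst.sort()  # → [2, 8, 21, 50]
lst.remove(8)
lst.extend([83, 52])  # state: [2, 21, 50, 83, 52]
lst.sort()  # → [2, 21, 50, 52, 83]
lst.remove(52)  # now [2, 21, 50, 83]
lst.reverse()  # [83, 50, 21, 2]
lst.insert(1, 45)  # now [83, 45, 50, 21, 2]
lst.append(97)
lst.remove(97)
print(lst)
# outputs [83, 45, 50, 21, 2]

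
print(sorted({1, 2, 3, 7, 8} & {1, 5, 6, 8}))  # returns [1, 8]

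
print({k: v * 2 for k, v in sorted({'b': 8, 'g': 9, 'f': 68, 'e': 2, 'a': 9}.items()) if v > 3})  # {'a': 18, 'b': 16, 'f': 136, 'g': 18}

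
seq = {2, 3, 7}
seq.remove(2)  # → {3, 7}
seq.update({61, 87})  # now {3, 7, 61, 87}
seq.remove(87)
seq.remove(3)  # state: {7, 61}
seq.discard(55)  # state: {7, 61}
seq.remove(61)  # {7}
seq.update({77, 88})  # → {7, 77, 88}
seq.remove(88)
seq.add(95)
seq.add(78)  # {7, 77, 78, 95}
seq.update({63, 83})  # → {7, 63, 77, 78, 83, 95}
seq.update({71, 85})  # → {7, 63, 71, 77, 78, 83, 85, 95}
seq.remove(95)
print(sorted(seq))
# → [7, 63, 71, 77, 78, 83, 85]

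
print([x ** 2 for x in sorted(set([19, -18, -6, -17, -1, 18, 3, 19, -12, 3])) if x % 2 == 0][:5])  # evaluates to [324, 144, 36, 324]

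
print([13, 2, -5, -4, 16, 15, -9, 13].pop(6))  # -9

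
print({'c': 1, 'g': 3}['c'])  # 1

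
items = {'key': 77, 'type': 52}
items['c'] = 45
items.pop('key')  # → 77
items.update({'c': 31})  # {'type': 52, 'c': 31}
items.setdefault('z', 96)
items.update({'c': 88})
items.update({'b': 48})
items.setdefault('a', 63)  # 63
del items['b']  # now {'type': 52, 'c': 88, 'z': 96, 'a': 63}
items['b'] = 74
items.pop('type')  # 52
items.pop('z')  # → 96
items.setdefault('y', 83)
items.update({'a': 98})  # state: {'c': 88, 'a': 98, 'b': 74, 'y': 83}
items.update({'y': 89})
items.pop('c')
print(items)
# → {'a': 98, 'b': 74, 'y': 89}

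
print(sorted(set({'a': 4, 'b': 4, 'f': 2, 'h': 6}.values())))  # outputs [2, 4, 6]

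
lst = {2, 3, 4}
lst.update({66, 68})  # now {2, 3, 4, 66, 68}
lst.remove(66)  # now {2, 3, 4, 68}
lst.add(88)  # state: {2, 3, 4, 68, 88}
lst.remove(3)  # {2, 4, 68, 88}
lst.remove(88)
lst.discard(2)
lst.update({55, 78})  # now {4, 55, 68, 78}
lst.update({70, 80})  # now {4, 55, 68, 70, 78, 80}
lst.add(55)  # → {4, 55, 68, 70, 78, 80}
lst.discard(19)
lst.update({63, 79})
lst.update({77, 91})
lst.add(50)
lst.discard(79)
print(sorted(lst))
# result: [4, 50, 55, 63, 68, 70, 77, 78, 80, 91]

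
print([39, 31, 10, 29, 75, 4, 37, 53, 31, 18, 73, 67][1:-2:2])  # [31, 29, 4, 53, 18]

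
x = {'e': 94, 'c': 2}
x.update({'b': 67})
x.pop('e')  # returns 94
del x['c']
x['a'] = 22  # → {'b': 67, 'a': 22}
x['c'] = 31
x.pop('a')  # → 22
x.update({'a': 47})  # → {'b': 67, 'c': 31, 'a': 47}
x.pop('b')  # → 67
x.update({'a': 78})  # {'c': 31, 'a': 78}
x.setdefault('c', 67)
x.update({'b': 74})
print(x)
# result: {'c': 31, 'a': 78, 'b': 74}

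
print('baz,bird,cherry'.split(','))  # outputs ['baz', 'bird', 'cherry']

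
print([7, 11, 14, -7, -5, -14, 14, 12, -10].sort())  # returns None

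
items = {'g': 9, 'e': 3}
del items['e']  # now {'g': 9}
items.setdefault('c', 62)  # 62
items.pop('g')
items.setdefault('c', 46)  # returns 62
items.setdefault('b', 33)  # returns 33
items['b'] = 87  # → {'c': 62, 'b': 87}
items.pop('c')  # 62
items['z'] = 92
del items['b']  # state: {'z': 92}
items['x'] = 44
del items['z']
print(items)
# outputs {'x': 44}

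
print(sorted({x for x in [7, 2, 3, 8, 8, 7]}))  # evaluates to [2, 3, 7, 8]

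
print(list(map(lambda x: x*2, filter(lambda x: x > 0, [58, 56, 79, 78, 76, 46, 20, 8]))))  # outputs [116, 112, 158, 156, 152, 92, 40, 16]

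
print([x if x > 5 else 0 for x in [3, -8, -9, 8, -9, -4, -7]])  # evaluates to [0, 0, 0, 8, 0, 0, 0]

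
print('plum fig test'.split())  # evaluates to ['plum', 'fig', 'test']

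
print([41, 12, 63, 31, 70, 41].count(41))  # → 2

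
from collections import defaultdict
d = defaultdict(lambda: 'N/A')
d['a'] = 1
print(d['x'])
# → N/A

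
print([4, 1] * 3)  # [4, 1, 4, 1, 4, 1]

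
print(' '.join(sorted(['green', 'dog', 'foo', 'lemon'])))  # dog foo green lemon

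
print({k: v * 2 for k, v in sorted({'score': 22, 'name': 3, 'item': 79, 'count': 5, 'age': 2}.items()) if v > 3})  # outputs {'count': 10, 'item': 158, 'score': 44}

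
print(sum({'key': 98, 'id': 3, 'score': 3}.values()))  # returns 104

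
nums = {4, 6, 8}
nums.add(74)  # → {4, 6, 8, 74}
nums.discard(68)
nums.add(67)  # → {4, 6, 8, 67, 74}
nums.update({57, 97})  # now {4, 6, 8, 57, 67, 74, 97}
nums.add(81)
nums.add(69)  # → {4, 6, 8, 57, 67, 69, 74, 81, 97}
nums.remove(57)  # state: {4, 6, 8, 67, 69, 74, 81, 97}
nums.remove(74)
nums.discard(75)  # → {4, 6, 8, 67, 69, 81, 97}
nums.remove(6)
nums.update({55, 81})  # {4, 8, 55, 67, 69, 81, 97}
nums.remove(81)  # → {4, 8, 55, 67, 69, 97}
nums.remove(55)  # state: {4, 8, 67, 69, 97}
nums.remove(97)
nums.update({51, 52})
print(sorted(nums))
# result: [4, 8, 51, 52, 67, 69]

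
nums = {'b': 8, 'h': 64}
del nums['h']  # {'b': 8}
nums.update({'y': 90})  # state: {'b': 8, 'y': 90}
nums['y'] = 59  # {'b': 8, 'y': 59}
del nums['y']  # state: {'b': 8}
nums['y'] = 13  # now {'b': 8, 'y': 13}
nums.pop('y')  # 13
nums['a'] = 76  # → {'b': 8, 'a': 76}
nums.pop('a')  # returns 76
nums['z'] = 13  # {'b': 8, 'z': 13}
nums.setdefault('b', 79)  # 8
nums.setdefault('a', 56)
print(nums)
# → {'b': 8, 'z': 13, 'a': 56}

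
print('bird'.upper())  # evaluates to BIRD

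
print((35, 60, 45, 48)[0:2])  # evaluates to (35, 60)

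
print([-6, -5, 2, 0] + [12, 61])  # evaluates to [-6, -5, 2, 0, 12, 61]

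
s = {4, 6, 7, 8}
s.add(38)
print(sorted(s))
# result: [4, 6, 7, 8, 38]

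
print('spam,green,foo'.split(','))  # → ['spam', 'green', 'foo']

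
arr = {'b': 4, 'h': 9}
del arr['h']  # {'b': 4}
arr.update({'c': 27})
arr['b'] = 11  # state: {'b': 11, 'c': 27}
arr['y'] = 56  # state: {'b': 11, 'c': 27, 'y': 56}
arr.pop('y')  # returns 56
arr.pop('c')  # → 27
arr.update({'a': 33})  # {'b': 11, 'a': 33}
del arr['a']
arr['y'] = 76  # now {'b': 11, 'y': 76}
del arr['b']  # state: {'y': 76}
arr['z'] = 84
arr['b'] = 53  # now {'y': 76, 'z': 84, 'b': 53}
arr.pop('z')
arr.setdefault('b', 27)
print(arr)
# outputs {'y': 76, 'b': 53}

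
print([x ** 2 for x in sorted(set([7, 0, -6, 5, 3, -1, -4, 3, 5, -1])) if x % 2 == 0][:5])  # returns [36, 16, 0]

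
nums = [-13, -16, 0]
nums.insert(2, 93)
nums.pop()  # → 0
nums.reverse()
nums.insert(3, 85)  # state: [93, -16, -13, 85]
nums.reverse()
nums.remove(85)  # [-13, -16, 93]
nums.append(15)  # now [-13, -16, 93, 15]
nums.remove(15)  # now [-13, -16, 93]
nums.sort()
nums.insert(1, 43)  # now [-16, 43, -13, 93]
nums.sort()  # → [-16, -13, 43, 93]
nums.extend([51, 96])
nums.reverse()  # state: [96, 51, 93, 43, -13, -16]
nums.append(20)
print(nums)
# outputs [96, 51, 93, 43, -13, -16, 20]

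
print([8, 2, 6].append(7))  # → None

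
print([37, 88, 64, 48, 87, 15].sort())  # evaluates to None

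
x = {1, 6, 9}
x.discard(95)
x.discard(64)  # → {1, 6, 9}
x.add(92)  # {1, 6, 9, 92}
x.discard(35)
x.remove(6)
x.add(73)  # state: {1, 9, 73, 92}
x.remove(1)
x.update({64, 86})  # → {9, 64, 73, 86, 92}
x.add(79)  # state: {9, 64, 73, 79, 86, 92}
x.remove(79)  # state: {9, 64, 73, 86, 92}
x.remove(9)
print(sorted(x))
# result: [64, 73, 86, 92]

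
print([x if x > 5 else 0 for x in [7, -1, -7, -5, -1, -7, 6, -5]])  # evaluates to [7, 0, 0, 0, 0, 0, 6, 0]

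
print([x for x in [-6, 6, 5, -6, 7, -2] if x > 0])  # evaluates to [6, 5, 7]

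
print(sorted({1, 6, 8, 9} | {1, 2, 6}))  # [1, 2, 6, 8, 9]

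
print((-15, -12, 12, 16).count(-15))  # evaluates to 1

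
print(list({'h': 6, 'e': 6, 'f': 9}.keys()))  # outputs ['h', 'e', 'f']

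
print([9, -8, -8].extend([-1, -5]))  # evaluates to None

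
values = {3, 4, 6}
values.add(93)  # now {3, 4, 6, 93}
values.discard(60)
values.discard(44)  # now {3, 4, 6, 93}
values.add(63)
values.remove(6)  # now {3, 4, 63, 93}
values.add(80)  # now {3, 4, 63, 80, 93}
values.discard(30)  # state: {3, 4, 63, 80, 93}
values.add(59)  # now {3, 4, 59, 63, 80, 93}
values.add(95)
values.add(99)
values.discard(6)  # {3, 4, 59, 63, 80, 93, 95, 99}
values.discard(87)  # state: {3, 4, 59, 63, 80, 93, 95, 99}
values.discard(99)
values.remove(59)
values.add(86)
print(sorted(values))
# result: [3, 4, 63, 80, 86, 93, 95]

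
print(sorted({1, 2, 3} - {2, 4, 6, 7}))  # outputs [1, 3]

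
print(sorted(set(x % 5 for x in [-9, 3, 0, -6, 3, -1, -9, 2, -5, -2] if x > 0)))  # [2, 3]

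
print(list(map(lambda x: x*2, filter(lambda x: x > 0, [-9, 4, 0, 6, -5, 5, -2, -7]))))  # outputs [8, 12, 10]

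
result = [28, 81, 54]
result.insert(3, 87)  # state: [28, 81, 54, 87]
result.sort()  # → [28, 54, 81, 87]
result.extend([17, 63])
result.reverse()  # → [63, 17, 87, 81, 54, 28]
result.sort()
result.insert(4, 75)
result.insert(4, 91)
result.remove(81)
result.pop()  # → 87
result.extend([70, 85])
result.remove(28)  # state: [17, 54, 63, 91, 75, 70, 85]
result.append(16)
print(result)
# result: [17, 54, 63, 91, 75, 70, 85, 16]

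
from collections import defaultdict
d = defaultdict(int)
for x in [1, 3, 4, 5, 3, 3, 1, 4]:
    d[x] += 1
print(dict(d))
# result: {1: 2, 3: 3, 4: 2, 5: 1}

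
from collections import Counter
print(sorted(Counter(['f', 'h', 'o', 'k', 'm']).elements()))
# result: ['f', 'h', 'k', 'm', 'o']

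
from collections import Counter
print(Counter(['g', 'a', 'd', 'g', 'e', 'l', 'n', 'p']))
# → Counter({'g': 2, 'a': 1, 'd': 1, 'e': 1, 'l': 1, 'n': 1, 'p': 1})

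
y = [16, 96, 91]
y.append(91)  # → [16, 96, 91, 91]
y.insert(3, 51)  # [16, 96, 91, 51, 91]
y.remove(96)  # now [16, 91, 51, 91]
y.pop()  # 91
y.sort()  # [16, 51, 91]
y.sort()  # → [16, 51, 91]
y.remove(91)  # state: [16, 51]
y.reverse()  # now [51, 16]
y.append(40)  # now [51, 16, 40]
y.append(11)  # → [51, 16, 40, 11]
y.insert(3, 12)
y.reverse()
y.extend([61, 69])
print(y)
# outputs [11, 12, 40, 16, 51, 61, 69]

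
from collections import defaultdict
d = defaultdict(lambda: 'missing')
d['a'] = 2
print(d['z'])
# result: missing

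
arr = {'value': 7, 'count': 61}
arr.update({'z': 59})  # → {'value': 7, 'count': 61, 'z': 59}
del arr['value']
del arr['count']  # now {'z': 59}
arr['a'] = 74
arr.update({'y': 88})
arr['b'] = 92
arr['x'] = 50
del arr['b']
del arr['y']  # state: {'z': 59, 'a': 74, 'x': 50}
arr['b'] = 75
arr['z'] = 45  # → {'z': 45, 'a': 74, 'x': 50, 'b': 75}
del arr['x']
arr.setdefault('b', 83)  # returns 75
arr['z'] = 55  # {'z': 55, 'a': 74, 'b': 75}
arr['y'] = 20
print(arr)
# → {'z': 55, 'a': 74, 'b': 75, 'y': 20}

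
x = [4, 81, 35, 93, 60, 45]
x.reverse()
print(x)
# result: [45, 60, 93, 35, 81, 4]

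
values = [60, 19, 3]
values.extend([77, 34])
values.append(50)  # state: [60, 19, 3, 77, 34, 50]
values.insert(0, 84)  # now [84, 60, 19, 3, 77, 34, 50]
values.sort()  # [3, 19, 34, 50, 60, 77, 84]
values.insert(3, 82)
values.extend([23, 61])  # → [3, 19, 34, 82, 50, 60, 77, 84, 23, 61]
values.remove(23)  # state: [3, 19, 34, 82, 50, 60, 77, 84, 61]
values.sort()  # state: [3, 19, 34, 50, 60, 61, 77, 82, 84]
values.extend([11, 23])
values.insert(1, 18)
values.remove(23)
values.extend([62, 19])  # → [3, 18, 19, 34, 50, 60, 61, 77, 82, 84, 11, 62, 19]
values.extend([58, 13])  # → [3, 18, 19, 34, 50, 60, 61, 77, 82, 84, 11, 62, 19, 58, 13]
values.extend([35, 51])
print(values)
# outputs [3, 18, 19, 34, 50, 60, 61, 77, 82, 84, 11, 62, 19, 58, 13, 35, 51]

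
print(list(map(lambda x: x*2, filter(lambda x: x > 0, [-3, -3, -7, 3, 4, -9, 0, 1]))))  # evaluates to [6, 8, 2]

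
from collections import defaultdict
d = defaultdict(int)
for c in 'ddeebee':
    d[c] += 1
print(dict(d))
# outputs {'d': 2, 'e': 4, 'b': 1}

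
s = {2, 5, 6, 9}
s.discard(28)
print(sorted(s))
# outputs [2, 5, 6, 9]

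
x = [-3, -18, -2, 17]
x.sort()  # [-18, -3, -2, 17]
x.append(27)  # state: [-18, -3, -2, 17, 27]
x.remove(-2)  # [-18, -3, 17, 27]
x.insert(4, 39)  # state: [-18, -3, 17, 27, 39]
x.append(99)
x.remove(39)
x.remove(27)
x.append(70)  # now [-18, -3, 17, 99, 70]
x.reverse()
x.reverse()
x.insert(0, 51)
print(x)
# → [51, -18, -3, 17, 99, 70]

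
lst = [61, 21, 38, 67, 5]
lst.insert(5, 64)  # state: [61, 21, 38, 67, 5, 64]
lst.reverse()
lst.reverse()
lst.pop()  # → 64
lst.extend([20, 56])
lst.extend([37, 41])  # [61, 21, 38, 67, 5, 20, 56, 37, 41]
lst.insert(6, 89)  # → [61, 21, 38, 67, 5, 20, 89, 56, 37, 41]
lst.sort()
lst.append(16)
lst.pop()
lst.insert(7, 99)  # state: [5, 20, 21, 37, 38, 41, 56, 99, 61, 67, 89]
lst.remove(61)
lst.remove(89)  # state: [5, 20, 21, 37, 38, 41, 56, 99, 67]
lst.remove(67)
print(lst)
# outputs [5, 20, 21, 37, 38, 41, 56, 99]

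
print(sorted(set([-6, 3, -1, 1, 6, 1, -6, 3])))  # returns [-6, -1, 1, 3, 6]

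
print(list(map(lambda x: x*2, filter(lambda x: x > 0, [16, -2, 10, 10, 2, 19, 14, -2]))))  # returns [32, 20, 20, 4, 38, 28]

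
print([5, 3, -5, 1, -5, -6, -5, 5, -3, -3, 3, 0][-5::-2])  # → [5, -6, 1, 3]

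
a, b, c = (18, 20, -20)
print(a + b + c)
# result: 18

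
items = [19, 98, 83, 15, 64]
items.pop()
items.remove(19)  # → [98, 83, 15]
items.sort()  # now [15, 83, 98]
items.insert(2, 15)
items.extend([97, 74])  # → [15, 83, 15, 98, 97, 74]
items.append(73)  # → [15, 83, 15, 98, 97, 74, 73]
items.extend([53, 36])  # [15, 83, 15, 98, 97, 74, 73, 53, 36]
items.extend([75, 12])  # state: [15, 83, 15, 98, 97, 74, 73, 53, 36, 75, 12]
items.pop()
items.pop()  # 75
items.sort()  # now [15, 15, 36, 53, 73, 74, 83, 97, 98]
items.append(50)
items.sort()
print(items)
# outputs [15, 15, 36, 50, 53, 73, 74, 83, 97, 98]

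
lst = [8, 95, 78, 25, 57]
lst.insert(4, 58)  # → [8, 95, 78, 25, 58, 57]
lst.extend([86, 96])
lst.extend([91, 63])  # [8, 95, 78, 25, 58, 57, 86, 96, 91, 63]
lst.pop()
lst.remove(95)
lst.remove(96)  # [8, 78, 25, 58, 57, 86, 91]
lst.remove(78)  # [8, 25, 58, 57, 86, 91]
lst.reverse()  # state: [91, 86, 57, 58, 25, 8]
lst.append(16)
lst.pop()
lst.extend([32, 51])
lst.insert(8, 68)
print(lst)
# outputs [91, 86, 57, 58, 25, 8, 32, 51, 68]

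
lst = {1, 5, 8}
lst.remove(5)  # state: {1, 8}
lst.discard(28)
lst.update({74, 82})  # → {1, 8, 74, 82}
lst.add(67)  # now {1, 8, 67, 74, 82}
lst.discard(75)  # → {1, 8, 67, 74, 82}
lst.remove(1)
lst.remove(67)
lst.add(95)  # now {8, 74, 82, 95}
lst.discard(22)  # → {8, 74, 82, 95}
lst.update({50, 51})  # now {8, 50, 51, 74, 82, 95}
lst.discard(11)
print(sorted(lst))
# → [8, 50, 51, 74, 82, 95]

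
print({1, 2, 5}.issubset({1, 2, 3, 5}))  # True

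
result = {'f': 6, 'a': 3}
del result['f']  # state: {'a': 3}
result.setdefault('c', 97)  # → 97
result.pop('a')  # 3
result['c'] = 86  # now {'c': 86}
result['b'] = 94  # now {'c': 86, 'b': 94}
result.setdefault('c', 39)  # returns 86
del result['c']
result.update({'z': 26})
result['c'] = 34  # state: {'b': 94, 'z': 26, 'c': 34}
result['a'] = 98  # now {'b': 94, 'z': 26, 'c': 34, 'a': 98}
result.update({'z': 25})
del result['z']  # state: {'b': 94, 'c': 34, 'a': 98}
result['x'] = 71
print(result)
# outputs {'b': 94, 'c': 34, 'a': 98, 'x': 71}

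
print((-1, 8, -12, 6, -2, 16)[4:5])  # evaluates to (-2,)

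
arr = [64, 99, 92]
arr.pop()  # 92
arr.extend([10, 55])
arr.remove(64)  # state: [99, 10, 55]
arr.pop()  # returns 55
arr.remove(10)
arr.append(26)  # [99, 26]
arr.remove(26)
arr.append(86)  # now [99, 86]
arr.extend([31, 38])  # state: [99, 86, 31, 38]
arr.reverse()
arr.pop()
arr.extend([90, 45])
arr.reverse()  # [45, 90, 86, 31, 38]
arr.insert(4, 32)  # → [45, 90, 86, 31, 32, 38]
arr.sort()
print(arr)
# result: [31, 32, 38, 45, 86, 90]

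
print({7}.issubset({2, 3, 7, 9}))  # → True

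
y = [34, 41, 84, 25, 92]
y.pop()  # 92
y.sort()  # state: [25, 34, 41, 84]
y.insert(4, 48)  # [25, 34, 41, 84, 48]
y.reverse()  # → [48, 84, 41, 34, 25]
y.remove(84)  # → [48, 41, 34, 25]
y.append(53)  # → [48, 41, 34, 25, 53]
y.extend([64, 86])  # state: [48, 41, 34, 25, 53, 64, 86]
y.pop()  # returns 86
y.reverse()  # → [64, 53, 25, 34, 41, 48]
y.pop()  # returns 48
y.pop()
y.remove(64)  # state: [53, 25, 34]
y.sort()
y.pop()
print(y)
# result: [25, 34]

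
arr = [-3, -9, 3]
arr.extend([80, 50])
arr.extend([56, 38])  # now [-3, -9, 3, 80, 50, 56, 38]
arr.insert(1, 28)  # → [-3, 28, -9, 3, 80, 50, 56, 38]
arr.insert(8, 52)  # [-3, 28, -9, 3, 80, 50, 56, 38, 52]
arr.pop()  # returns 52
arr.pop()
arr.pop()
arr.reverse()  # [50, 80, 3, -9, 28, -3]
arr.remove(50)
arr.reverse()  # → [-3, 28, -9, 3, 80]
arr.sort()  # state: [-9, -3, 3, 28, 80]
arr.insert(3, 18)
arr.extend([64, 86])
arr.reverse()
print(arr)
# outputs [86, 64, 80, 28, 18, 3, -3, -9]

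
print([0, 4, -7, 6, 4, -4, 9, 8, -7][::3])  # [0, 6, 9]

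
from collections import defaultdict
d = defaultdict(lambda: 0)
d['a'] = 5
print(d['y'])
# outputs 0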